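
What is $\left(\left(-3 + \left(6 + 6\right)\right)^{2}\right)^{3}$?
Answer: $531441$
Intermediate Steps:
$\left(\left(-3 + \left(6 + 6\right)\right)^{2}\right)^{3} = \left(\left(-3 + 12\right)^{2}\right)^{3} = \left(9^{2}\right)^{3} = 81^{3} = 531441$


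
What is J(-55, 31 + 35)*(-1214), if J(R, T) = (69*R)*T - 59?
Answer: 304142206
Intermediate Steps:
J(R, T) = -59 + 69*R*T (J(R, T) = 69*R*T - 59 = -59 + 69*R*T)
J(-55, 31 + 35)*(-1214) = (-59 + 69*(-55)*(31 + 35))*(-1214) = (-59 + 69*(-55)*66)*(-1214) = (-59 - 250470)*(-1214) = -250529*(-1214) = 304142206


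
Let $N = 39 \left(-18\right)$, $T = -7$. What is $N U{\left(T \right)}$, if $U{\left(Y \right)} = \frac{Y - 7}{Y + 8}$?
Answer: $9828$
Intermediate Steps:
$U{\left(Y \right)} = \frac{-7 + Y}{8 + Y}$
$N = -702$
$N U{\left(T \right)} = - 702 \frac{-7 - 7}{8 - 7} = - 702 \cdot 1^{-1} \left(-14\right) = - 702 \cdot 1 \left(-14\right) = \left(-702\right) \left(-14\right) = 9828$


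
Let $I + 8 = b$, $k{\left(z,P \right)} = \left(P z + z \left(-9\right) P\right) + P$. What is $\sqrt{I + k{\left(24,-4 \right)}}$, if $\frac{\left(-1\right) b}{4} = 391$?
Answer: $2 i \sqrt{202} \approx 28.425 i$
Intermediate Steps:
$k{\left(z,P \right)} = P - 8 P z$ ($k{\left(z,P \right)} = \left(P z + - 9 z P\right) + P = \left(P z - 9 P z\right) + P = - 8 P z + P = P - 8 P z$)
$b = -1564$ ($b = \left(-4\right) 391 = -1564$)
$I = -1572$ ($I = -8 - 1564 = -1572$)
$\sqrt{I + k{\left(24,-4 \right)}} = \sqrt{-1572 - 4 \left(1 - 192\right)} = \sqrt{-1572 - -764} = \sqrt{-1572 + 764} = \sqrt{-808} = 2 i \sqrt{202}$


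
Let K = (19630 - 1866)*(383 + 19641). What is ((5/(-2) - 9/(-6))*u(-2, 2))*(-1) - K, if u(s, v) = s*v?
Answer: -355706340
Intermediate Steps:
K = 355706336 (K = 17764*20024 = 355706336)
((5/(-2) - 9/(-6))*u(-2, 2))*(-1) - K = ((5/(-2) - 9/(-6))*(-2*2))*(-1) - 1*355706336 = ((5*(-1/2) - 9*(-1/6))*(-4))*(-1) - 355706336 = ((-5/2 + 3/2)*(-4))*(-1) - 355706336 = -1*(-4)*(-1) - 355706336 = 4*(-1) - 355706336 = -4 - 355706336 = -355706340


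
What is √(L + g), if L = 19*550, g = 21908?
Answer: √32358 ≈ 179.88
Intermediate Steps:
L = 10450
√(L + g) = √(10450 + 21908) = √32358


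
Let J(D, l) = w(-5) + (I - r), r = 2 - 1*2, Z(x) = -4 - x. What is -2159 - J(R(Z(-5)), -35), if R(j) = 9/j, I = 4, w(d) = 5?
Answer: -2168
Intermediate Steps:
r = 0 (r = 2 - 2 = 0)
J(D, l) = 9 (J(D, l) = 5 + (4 - 1*0) = 5 + (4 + 0) = 5 + 4 = 9)
-2159 - J(R(Z(-5)), -35) = -2159 - 1*9 = -2159 - 9 = -2168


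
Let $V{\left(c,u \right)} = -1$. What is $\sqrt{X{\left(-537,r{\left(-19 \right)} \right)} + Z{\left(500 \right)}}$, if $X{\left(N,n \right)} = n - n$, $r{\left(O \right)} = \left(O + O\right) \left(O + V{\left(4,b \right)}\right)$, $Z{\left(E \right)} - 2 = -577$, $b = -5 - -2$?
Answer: $5 i \sqrt{23} \approx 23.979 i$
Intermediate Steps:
$b = -3$ ($b = -5 + 2 = -3$)
$Z{\left(E \right)} = -575$ ($Z{\left(E \right)} = 2 - 577 = -575$)
$r{\left(O \right)} = 2 O \left(-1 + O\right)$ ($r{\left(O \right)} = \left(O + O\right) \left(O - 1\right) = 2 O \left(-1 + O\right)$)
$X{\left(N,n \right)} = 0$
$\sqrt{X{\left(-537,r{\left(-19 \right)} \right)} + Z{\left(500 \right)}} = \sqrt{0 - 575} = \sqrt{-575} = 5 i \sqrt{23}$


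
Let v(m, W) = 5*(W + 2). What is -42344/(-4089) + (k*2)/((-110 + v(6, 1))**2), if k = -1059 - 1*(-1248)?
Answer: 383700242/36903225 ≈ 10.397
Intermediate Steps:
v(m, W) = 10 + 5*W (v(m, W) = 5*(2 + W) = 10 + 5*W)
k = 189 (k = -1059 + 1248 = 189)
-42344/(-4089) + (k*2)/((-110 + v(6, 1))**2) = -42344/(-4089) + (189*2)/((-110 + (10 + 5*1))**2) = -42344*(-1/4089) + 378/((-110 + (10 + 5))**2) = 42344/4089 + 378/((-110 + 15)**2) = 42344/4089 + 378/((-95)**2) = 42344/4089 + 378/9025 = 383700242/36903225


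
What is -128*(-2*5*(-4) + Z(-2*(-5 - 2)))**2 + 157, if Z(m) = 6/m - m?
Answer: -4373107/49 ≈ -89247.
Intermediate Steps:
Z(m) = -m + 6/m
-128*(-2*5*(-4) + Z(-2*(-5 - 2)))**2 + 157 = -128*(-2*5*(-4) + (-(-2)*(-5 - 2) + 6/((-2*(-5 - 2)))))**2 + 157 = -128*(-10*(-4) + (-(-2)*(-7) + 6/((-2*(-7)))))**2 + 157 = -128*(40 + (-1*14 + 6/14))**2 + 157 = -128*(40 + (-14 + 6*(1/14)))**2 + 157 = -128*(40 + (-14 + 3/7))**2 + 157 = -128*(40 - 95/7)**2 + 157 = -128*(185/7)**2 + 157 = -128*34225/49 + 157 = -4380800/49 + 157 = -4373107/49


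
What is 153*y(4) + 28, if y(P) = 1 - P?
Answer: -431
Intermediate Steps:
153*y(4) + 28 = 153*(1 - 1*4) + 28 = 153*(1 - 4) + 28 = 153*(-3) + 28 = -459 + 28 = -431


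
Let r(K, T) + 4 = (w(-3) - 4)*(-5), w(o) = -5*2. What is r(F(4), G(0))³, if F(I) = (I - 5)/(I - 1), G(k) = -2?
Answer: 287496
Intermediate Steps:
w(o) = -10
F(I) = (-5 + I)/(-1 + I)
r(K, T) = 66 (r(K, T) = -4 + (-10 - 4)*(-5) = -4 - 14*(-5) = -4 + 70 = 66)
r(F(4), G(0))³ = 66³ = 287496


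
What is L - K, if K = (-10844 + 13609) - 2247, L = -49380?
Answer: -49898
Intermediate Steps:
K = 518 (K = 2765 - 2247 = 518)
L - K = -49380 - 1*518 = -49380 - 518 = -49898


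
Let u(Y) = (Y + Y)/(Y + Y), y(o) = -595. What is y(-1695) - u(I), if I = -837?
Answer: -596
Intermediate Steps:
u(Y) = 1 (u(Y) = (2*Y)/((2*Y)) = (2*Y)*(1/(2*Y)) = 1)
y(-1695) - u(I) = -595 - 1*1 = -595 - 1 = -596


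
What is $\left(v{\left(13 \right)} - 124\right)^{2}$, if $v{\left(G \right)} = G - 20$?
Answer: $17161$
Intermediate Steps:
$v{\left(G \right)} = -20 + G$ ($v{\left(G \right)} = G - 20 = -20 + G$)
$\left(v{\left(13 \right)} - 124\right)^{2} = \left(\left(-20 + 13\right) - 124\right)^{2} = \left(-7 - 124\right)^{2} = \left(-131\right)^{2} = 17161$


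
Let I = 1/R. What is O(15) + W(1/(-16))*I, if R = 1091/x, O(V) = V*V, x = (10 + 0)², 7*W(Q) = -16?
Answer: 1716725/7637 ≈ 224.79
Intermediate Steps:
W(Q) = -16/7 (W(Q) = (⅐)*(-16) = -16/7)
x = 100 (x = 10² = 100)
O(V) = V²
R = 1091/100 ≈ 10.910
I = 100/1091 (I = 1/(1091/100) = 100/1091 ≈ 0.091659)
O(15) + W(1/(-16))*I = 15² - 16/7*100/1091 = 225 - 1600/7637 = 1716725/7637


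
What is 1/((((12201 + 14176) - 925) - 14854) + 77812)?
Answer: 1/88410 ≈ 1.1311e-5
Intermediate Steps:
1/((((12201 + 14176) - 925) - 14854) + 77812) = 1/(((26377 - 925) - 14854) + 77812) = 1/((25452 - 14854) + 77812) = 1/(10598 + 77812) = 1/88410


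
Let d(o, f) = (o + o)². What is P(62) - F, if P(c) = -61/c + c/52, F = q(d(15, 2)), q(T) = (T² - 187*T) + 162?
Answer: -258670302/403 ≈ -6.4186e+5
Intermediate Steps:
d(o, f) = 4*o² (d(o, f) = (2*o)² = 4*o²)
q(T) = 162 + T² - 187*T
F = 641862 (F = 162 + (4*15²)² - 748*15² = 162 + (4*225)² - 748*225 = 162 + 900² - 187*900 = 162 + 810000 - 168300 = 641862)
P(c) = -61/c + c/52 (P(c) = -61/c + c*(1/52) = -61/c + c/52)
P(62) - F = (-61/62 + (1/52)*62) - 1*641862 = (-61*1/62 + 31/26) - 641862 = (-61/62 + 31/26) - 641862 = 84/403 - 641862 = -258670302/403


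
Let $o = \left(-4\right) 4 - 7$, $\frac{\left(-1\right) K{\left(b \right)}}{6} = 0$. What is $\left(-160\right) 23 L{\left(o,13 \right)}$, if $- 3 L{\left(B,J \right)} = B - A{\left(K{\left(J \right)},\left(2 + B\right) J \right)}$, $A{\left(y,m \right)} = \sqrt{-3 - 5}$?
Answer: $- \frac{84640}{3} - \frac{7360 i \sqrt{2}}{3} \approx -28213.0 - 3469.5 i$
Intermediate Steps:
$K{\left(b \right)} = 0$ ($K{\left(b \right)} = \left(-6\right) 0 = 0$)
$A{\left(y,m \right)} = 2 i \sqrt{2}$ ($A{\left(y,m \right)} = \sqrt{-8} = 2 i \sqrt{2}$)
$o = -23$ ($o = -16 - 7 = -23$)
$L{\left(B,J \right)} = - \frac{B}{3} + \frac{2 i \sqrt{2}}{3}$ ($L{\left(B,J \right)} = - \frac{B - 2 i \sqrt{2}}{3} = - \frac{B}{3} + \frac{2 i \sqrt{2}}{3}$)
$\left(-160\right) 23 L{\left(o,13 \right)} = \left(-160\right) 23 \left(\left(- \frac{1}{3}\right) \left(-23\right) + \frac{2 i \sqrt{2}}{3}\right) = - 3680 \left(\frac{23}{3} + \frac{2 i \sqrt{2}}{3}\right) = - \frac{84640}{3} - \frac{7360 i \sqrt{2}}{3}$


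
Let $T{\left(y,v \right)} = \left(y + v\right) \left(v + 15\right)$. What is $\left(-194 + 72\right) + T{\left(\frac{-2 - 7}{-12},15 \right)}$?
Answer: $\frac{701}{2} \approx 350.5$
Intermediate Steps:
$T{\left(y,v \right)} = \left(15 + v\right) \left(v + y\right)$ ($T{\left(y,v \right)} = \left(v + y\right) \left(15 + v\right) = \left(15 + v\right) \left(v + y\right)$)
$\left(-194 + 72\right) + T{\left(\frac{-2 - 7}{-12},15 \right)} = \left(-194 + 72\right) + \left(15^{2} + 15 \cdot 15 + 15 \frac{-2 - 7}{-12} + 15 \frac{-2 - 7}{-12}\right) = -122 + \left(225 + 225 + 15 \left(-2 - 7\right) \left(- \frac{1}{12}\right) + 15 \left(-2 - 7\right) \left(- \frac{1}{12}\right)\right) = -122 + \left(225 + 225 + 15 \left(\left(-9\right) \left(- \frac{1}{12}\right)\right) + 15 \left(\left(-9\right) \left(- \frac{1}{12}\right)\right)\right) = -122 + \left(225 + 225 + 15 \cdot \frac{3}{4} + 15 \cdot \frac{3}{4}\right) = -122 + \left(225 + 225 + \frac{45}{4} + \frac{45}{4}\right) = -122 + \frac{945}{2} = \frac{701}{2}$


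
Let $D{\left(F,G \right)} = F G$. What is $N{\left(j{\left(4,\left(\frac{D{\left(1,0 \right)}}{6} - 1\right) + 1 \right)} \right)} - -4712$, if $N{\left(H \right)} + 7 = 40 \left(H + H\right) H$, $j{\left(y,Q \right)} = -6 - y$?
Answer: $12705$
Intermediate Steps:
$N{\left(H \right)} = -7 + 80 H^{2}$ ($N{\left(H \right)} = -7 + 40 \left(H + H\right) H = -7 + 40 \cdot 2 H H = -7 + 80 H H = -7 + 80 H^{2}$)
$N{\left(j{\left(4,\left(\frac{D{\left(1,0 \right)}}{6} - 1\right) + 1 \right)} \right)} - -4712 = \left(-7 + 80 \left(-6 - 4\right)^{2}\right) - -4712 = \left(-7 + 80 \left(-6 - 4\right)^{2}\right) + 4712 = \left(-7 + 80 \left(-10\right)^{2}\right) + 4712 = \left(-7 + 80 \cdot 100\right) + 4712 = \left(-7 + 8000\right) + 4712 = 7993 + 4712 = 12705$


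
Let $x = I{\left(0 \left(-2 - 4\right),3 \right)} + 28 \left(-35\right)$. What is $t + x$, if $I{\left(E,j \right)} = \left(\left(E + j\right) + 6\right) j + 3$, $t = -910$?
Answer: $-1860$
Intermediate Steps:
$I{\left(E,j \right)} = 3 + j \left(6 + E + j\right)$ ($I{\left(E,j \right)} = \left(6 + E + j\right) j + 3 = j \left(6 + E + j\right) + 3 = 3 + j \left(6 + E + j\right)$)
$x = -950$ ($x = \left(3 + 3^{2} + 6 \cdot 3 + 0 \left(-2 - 4\right) 3\right) + 28 \left(-35\right) = \left(3 + 9 + 18 + 0 \left(-6\right) 3\right) - 980 = \left(3 + 9 + 18 + 0 \cdot 3\right) - 980 = \left(3 + 9 + 18 + 0\right) - 980 = 30 - 980 = -950$)
$t + x = -910 - 950 = -1860$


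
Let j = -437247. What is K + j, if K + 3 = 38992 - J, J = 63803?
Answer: -462061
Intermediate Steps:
K = -24814 (K = -3 + (38992 - 1*63803) = -3 + (38992 - 63803) = -3 - 24811 = -24814)
K + j = -24814 - 437247 = -462061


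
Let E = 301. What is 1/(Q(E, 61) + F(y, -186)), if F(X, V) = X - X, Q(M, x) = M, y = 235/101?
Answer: 1/301 ≈ 0.0033223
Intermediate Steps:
y = 235/101 (y = 235*(1/101) = 235/101 ≈ 2.3267)
F(X, V) = 0
1/(Q(E, 61) + F(y, -186)) = 1/(301 + 0) = 1/301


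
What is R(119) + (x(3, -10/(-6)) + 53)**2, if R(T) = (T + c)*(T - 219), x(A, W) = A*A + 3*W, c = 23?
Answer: -9711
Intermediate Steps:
x(A, W) = A**2 + 3*W
R(T) = (-219 + T)*(23 + T) (R(T) = (T + 23)*(T - 219) = (23 + T)*(-219 + T) = (-219 + T)*(23 + T))
R(119) + (x(3, -10/(-6)) + 53)**2 = (-5037 + 119**2 - 196*119) + ((3**2 + 3*(-10/(-6))) + 53)**2 = (-5037 + 14161 - 23324) + ((9 + 3*(-10*(-1/6))) + 53)**2 = -14200 + ((9 + 3*(5/3)) + 53)**2 = -14200 + ((9 + 5) + 53)**2 = -14200 + (14 + 53)**2 = -14200 + 67**2 = -14200 + 4489 = -9711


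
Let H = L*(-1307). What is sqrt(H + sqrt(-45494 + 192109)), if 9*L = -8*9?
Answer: sqrt(10456 + sqrt(146615)) ≈ 104.11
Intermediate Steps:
L = -8 (L = (-8*9)/9 = (1/9)*(-72) = -8)
H = 10456 (H = -8*(-1307) = 10456)
sqrt(H + sqrt(-45494 + 192109)) = sqrt(10456 + sqrt(-45494 + 192109)) = sqrt(10456 + sqrt(146615))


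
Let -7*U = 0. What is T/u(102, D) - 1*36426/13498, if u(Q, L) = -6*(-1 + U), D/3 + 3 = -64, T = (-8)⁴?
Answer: 13767313/20247 ≈ 679.97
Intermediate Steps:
T = 4096
U = 0 (U = -⅐*0 = 0)
D = -201 (D = -9 + 3*(-64) = -9 - 192 = -201)
u(Q, L) = 6 (u(Q, L) = -6*(-1 + 0) = -6*(-1) = 6)
T/u(102, D) - 1*36426/13498 = 4096/6 - 1*36426/13498 = 4096*(⅙) - 36426*1/13498 = 2048/3 - 18213/6749 = 13767313/20247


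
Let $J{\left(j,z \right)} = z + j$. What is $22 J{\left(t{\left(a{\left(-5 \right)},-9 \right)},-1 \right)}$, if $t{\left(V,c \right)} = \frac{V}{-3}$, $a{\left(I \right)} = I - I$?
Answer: $-22$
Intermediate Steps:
$a{\left(I \right)} = 0$
$t{\left(V,c \right)} = - \frac{V}{3}$ ($t{\left(V,c \right)} = V \left(- \frac{1}{3}\right) = - \frac{V}{3}$)
$J{\left(j,z \right)} = j + z$
$22 J{\left(t{\left(a{\left(-5 \right)},-9 \right)},-1 \right)} = 22 \left(\left(- \frac{1}{3}\right) 0 - 1\right) = 22 \left(0 - 1\right) = 22 \left(-1\right) = -22$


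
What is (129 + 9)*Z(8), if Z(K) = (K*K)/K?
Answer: 1104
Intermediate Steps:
Z(K) = K (Z(K) = K**2/K = K)
(129 + 9)*Z(8) = (129 + 9)*8 = 138*8 = 1104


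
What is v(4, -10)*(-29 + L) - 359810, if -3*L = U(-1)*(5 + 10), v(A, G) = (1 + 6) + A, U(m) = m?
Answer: -360074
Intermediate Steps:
v(A, G) = 7 + A
L = 5 (L = -(-1)*(5 + 10)/3 = -(-1)*15/3 = -1/3*(-15) = 5)
v(4, -10)*(-29 + L) - 359810 = (7 + 4)*(-29 + 5) - 359810 = 11*(-24) - 359810 = -264 - 359810 = -360074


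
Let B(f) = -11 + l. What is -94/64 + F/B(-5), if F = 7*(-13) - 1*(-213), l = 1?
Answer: -2187/160 ≈ -13.669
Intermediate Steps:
B(f) = -10 (B(f) = -11 + 1 = -10)
F = 122 (F = -91 + 213 = 122)
-94/64 + F/B(-5) = -94/64 + 122/(-10) = -94*1/64 + 122*(-1/10) = -47/32 - 61/5 = -2187/160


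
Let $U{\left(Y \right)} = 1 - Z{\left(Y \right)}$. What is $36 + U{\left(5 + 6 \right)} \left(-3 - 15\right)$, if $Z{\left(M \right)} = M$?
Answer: $216$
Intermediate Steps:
$U{\left(Y \right)} = 1 - Y$
$36 + U{\left(5 + 6 \right)} \left(-3 - 15\right) = 36 + \left(1 - \left(5 + 6\right)\right) \left(-3 - 15\right) = 36 + \left(1 - 11\right) \left(-3 - 15\right) = 36 + \left(1 - 11\right) \left(-18\right) = 36 - -180 = 36 + 180 = 216$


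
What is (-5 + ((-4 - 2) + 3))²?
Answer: 64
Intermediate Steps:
(-5 + ((-4 - 2) + 3))² = (-5 + (-6 + 3))² = (-5 - 3)² = (-8)² = 64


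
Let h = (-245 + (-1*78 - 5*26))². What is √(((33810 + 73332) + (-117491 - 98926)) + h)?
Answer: √95934 ≈ 309.73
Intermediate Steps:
h = 205209 (h = (-245 + (-78 - 130))² = (-245 - 208)² = (-453)² = 205209)
√(((33810 + 73332) + (-117491 - 98926)) + h) = √(((33810 + 73332) + (-117491 - 98926)) + 205209) = √((107142 - 216417) + 205209) = √(-109275 + 205209) = √95934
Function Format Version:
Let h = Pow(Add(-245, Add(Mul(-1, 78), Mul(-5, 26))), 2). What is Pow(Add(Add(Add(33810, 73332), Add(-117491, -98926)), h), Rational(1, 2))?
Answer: Pow(95934, Rational(1, 2)) ≈ 309.73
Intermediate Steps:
h = 205209 (h = Pow(Add(-245, Add(-78, -130)), 2) = Pow(Add(-245, -208), 2) = Pow(-453, 2) = 205209)
Pow(Add(Add(Add(33810, 73332), Add(-117491, -98926)), h), Rational(1, 2)) = Pow(Add(Add(Add(33810, 73332), Add(-117491, -98926)), 205209), Rational(1, 2)) = Pow(Add(Add(107142, -216417), 205209), Rational(1, 2)) = Pow(Add(-109275, 205209), Rational(1, 2)) = Pow(95934, Rational(1, 2))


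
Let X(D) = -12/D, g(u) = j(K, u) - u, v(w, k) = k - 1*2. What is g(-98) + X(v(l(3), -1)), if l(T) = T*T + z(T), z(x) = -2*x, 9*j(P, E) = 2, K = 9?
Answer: 920/9 ≈ 102.22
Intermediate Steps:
j(P, E) = 2/9 (j(P, E) = (⅑)*2 = 2/9)
l(T) = T² - 2*T (l(T) = T*T - 2*T = T² - 2*T)
v(w, k) = -2 + k (v(w, k) = k - 2 = -2 + k)
g(u) = 2/9 - u
g(-98) + X(v(l(3), -1)) = (2/9 - 1*(-98)) - 12/(-2 - 1) = (2/9 + 98) - 12/(-3) = 884/9 - 12*(-⅓) = 884/9 + 4 = 920/9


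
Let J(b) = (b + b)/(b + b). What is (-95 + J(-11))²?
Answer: 8836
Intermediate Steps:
J(b) = 1 (J(b) = (2*b)/((2*b)) = (2*b)*(1/(2*b)) = 1)
(-95 + J(-11))² = (-95 + 1)² = (-94)² = 8836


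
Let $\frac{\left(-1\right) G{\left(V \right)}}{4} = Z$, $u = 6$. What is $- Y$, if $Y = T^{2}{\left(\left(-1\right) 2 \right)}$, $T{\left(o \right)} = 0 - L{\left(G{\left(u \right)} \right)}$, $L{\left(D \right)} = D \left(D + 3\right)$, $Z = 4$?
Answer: $-43264$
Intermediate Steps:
$G{\left(V \right)} = -16$ ($G{\left(V \right)} = \left(-4\right) 4 = -16$)
$L{\left(D \right)} = D \left(3 + D\right)$
$T{\left(o \right)} = -208$ ($T{\left(o \right)} = 0 - - 16 \left(3 - 16\right) = 0 - \left(-16\right) \left(-13\right) = 0 - 208 = -208$)
$Y = 43264$ ($Y = \left(-208\right)^{2} = 43264$)
$- Y = \left(-1\right) 43264 = -43264$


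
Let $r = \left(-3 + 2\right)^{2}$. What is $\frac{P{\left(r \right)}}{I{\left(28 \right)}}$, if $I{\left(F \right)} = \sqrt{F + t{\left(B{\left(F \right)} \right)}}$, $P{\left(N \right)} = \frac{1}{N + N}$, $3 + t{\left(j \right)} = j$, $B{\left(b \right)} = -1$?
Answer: $\frac{\sqrt{6}}{24} \approx 0.10206$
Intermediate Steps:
$t{\left(j \right)} = -3 + j$
$r = 1$ ($r = \left(-1\right)^{2} = 1$)
$P{\left(N \right)} = \frac{1}{2 N}$
$I{\left(F \right)} = \sqrt{-4 + F}$ ($I{\left(F \right)} = \sqrt{F - 4} = \sqrt{-4 + F}$)
$\frac{P{\left(r \right)}}{I{\left(28 \right)}} = \frac{\frac{1}{2} \cdot 1^{-1}}{\sqrt{-4 + 28}} = \frac{\frac{1}{2} \cdot 1}{\sqrt{24}} = \frac{1}{2 \cdot 2 \sqrt{6}} = \frac{\frac{1}{12} \sqrt{6}}{2} = \frac{\sqrt{6}}{24}$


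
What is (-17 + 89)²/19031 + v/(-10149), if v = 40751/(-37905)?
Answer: 1995049160761/7321184688195 ≈ 0.27250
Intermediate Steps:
v = -40751/37905 (v = 40751*(-1/37905) = -40751/37905 ≈ -1.0751)
(-17 + 89)²/19031 + v/(-10149) = (-17 + 89)²/19031 - 40751/37905/(-10149) = 72²*(1/19031) - 40751/37905*(-1/10149) = 5184*(1/19031) + 40751/384697845 = 5184/19031 + 40751/384697845 = 1995049160761/7321184688195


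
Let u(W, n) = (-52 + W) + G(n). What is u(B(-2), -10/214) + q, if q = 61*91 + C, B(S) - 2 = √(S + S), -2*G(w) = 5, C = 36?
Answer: 11069/2 + 2*I ≈ 5534.5 + 2.0*I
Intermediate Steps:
G(w) = -5/2 (G(w) = -½*5 = -5/2)
B(S) = 2 + √2*√S (B(S) = 2 + √(S + S) = 2 + √(2*S) = 2 + √2*√S)
u(W, n) = -109/2 + W (u(W, n) = (-52 + W) - 5/2 = -109/2 + W)
q = 5587 (q = 61*91 + 36 = 5551 + 36 = 5587)
u(B(-2), -10/214) + q = (-109/2 + (2 + √2*√(-2))) + 5587 = (-109/2 + (2 + √2*(I*√2))) + 5587 = (-109/2 + (2 + 2*I)) + 5587 = (-105/2 + 2*I) + 5587 = 11069/2 + 2*I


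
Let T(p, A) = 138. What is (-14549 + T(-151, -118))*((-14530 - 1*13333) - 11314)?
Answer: 564579747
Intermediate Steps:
(-14549 + T(-151, -118))*((-14530 - 1*13333) - 11314) = (-14549 + 138)*((-14530 - 1*13333) - 11314) = -14411*((-14530 - 13333) - 11314) = -14411*(-27863 - 11314) = -14411*(-39177) = 564579747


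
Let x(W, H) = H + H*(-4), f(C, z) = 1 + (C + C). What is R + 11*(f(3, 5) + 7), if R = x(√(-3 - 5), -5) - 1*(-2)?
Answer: 171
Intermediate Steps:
f(C, z) = 1 + 2*C
x(W, H) = -3*H (x(W, H) = H - 4*H = -3*H)
R = 17 (R = -3*(-5) - 1*(-2) = 15 + 2 = 17)
R + 11*(f(3, 5) + 7) = 17 + 11*((1 + 2*3) + 7) = 17 + 11*((1 + 6) + 7) = 17 + 11*(7 + 7) = 17 + 11*14 = 17 + 154 = 171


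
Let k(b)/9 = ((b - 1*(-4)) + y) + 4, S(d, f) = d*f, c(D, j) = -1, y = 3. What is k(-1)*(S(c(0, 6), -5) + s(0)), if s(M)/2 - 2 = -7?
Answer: -450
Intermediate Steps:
s(M) = -10 (s(M) = 4 + 2*(-7) = 4 - 14 = -10)
k(b) = 99 + 9*b (k(b) = 9*(((b - 1*(-4)) + 3) + 4) = 9*(((b + 4) + 3) + 4) = 9*(((4 + b) + 3) + 4) = 9*((7 + b) + 4) = 9*(11 + b) = 99 + 9*b)
k(-1)*(S(c(0, 6), -5) + s(0)) = (99 + 9*(-1))*(-1*(-5) - 10) = (99 - 9)*(5 - 10) = 90*(-5) = -450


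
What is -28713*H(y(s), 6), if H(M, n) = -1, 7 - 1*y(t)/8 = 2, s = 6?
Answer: 28713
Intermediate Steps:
y(t) = 40 (y(t) = 56 - 8*2 = 56 - 16 = 40)
-28713*H(y(s), 6) = -28713*(-1) = 28713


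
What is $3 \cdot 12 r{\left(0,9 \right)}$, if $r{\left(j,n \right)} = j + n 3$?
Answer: $972$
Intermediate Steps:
$r{\left(j,n \right)} = j + 3 n$
$3 \cdot 12 r{\left(0,9 \right)} = 3 \cdot 12 \left(0 + 3 \cdot 9\right) = 36 \left(0 + 27\right) = 36 \cdot 27 = 972$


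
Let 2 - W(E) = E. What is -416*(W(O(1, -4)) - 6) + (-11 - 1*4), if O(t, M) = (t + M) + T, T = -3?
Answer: -847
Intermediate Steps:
O(t, M) = -3 + M + t (O(t, M) = (t + M) - 3 = (M + t) - 3 = -3 + M + t)
W(E) = 2 - E
-416*(W(O(1, -4)) - 6) + (-11 - 1*4) = -416*((2 - (-3 - 4 + 1)) - 6) + (-11 - 1*4) = -416*((2 - 1*(-6)) - 6) + (-11 - 4) = -416*((2 + 6) - 6) - 15 = -416*(8 - 6) - 15 = -416*2 - 15 = -104*8 - 15 = -832 - 15 = -847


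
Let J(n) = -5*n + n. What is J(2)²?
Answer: 64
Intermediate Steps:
J(n) = -4*n
J(2)² = (-4*2)² = (-8)² = 64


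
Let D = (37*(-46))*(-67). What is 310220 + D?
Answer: 424254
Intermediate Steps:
D = 114034 (D = -1702*(-67) = 114034)
310220 + D = 310220 + 114034 = 424254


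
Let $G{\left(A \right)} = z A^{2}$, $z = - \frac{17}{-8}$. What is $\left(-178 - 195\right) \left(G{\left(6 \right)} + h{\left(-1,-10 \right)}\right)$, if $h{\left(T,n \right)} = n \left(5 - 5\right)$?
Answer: $- \frac{57069}{2} \approx -28535.0$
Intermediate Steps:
$z = \frac{17}{8}$ ($z = \left(-17\right) \left(- \frac{1}{8}\right) = \frac{17}{8} \approx 2.125$)
$G{\left(A \right)} = \frac{17 A^{2}}{8}$
$h{\left(T,n \right)} = 0$ ($h{\left(T,n \right)} = n 0 = 0$)
$\left(-178 - 195\right) \left(G{\left(6 \right)} + h{\left(-1,-10 \right)}\right) = \left(-178 - 195\right) \left(\frac{17 \cdot 6^{2}}{8} + 0\right) = - 373 \left(\frac{17}{8} \cdot 36 + 0\right) = - 373 \left(\frac{153}{2} + 0\right) = \left(-373\right) \frac{153}{2} = - \frac{57069}{2}$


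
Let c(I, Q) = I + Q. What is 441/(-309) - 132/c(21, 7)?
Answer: -4428/721 ≈ -6.1415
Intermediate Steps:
441/(-309) - 132/c(21, 7) = 441/(-309) - 132/(21 + 7) = 441*(-1/309) - 132/28 = -147/103 - 132*1/28 = -147/103 - 33/7 = -4428/721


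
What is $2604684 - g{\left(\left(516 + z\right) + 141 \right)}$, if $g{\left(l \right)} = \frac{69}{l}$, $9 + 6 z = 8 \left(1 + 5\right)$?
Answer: $\frac{3456415530}{1327} \approx 2.6047 \cdot 10^{6}$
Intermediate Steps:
$z = \frac{13}{2}$ ($z = - \frac{3}{2} + \frac{8 \left(1 + 5\right)}{6} = - \frac{3}{2} + \frac{8 \cdot 6}{6} = - \frac{3}{2} + \frac{1}{6} \cdot 48 = - \frac{3}{2} + 8 = \frac{13}{2} \approx 6.5$)
$2604684 - g{\left(\left(516 + z\right) + 141 \right)} = 2604684 - \frac{69}{\left(516 + \frac{13}{2}\right) + 141} = 2604684 - \frac{69}{\frac{1045}{2} + 141} = 2604684 - \frac{69}{\frac{1327}{2}} = 2604684 - 69 \cdot \frac{2}{1327} = 2604684 - \frac{138}{1327} = \frac{3456415530}{1327}$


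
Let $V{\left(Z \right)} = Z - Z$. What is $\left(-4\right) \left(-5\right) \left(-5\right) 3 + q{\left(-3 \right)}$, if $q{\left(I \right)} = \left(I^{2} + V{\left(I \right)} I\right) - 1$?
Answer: $-292$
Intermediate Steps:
$V{\left(Z \right)} = 0$
$q{\left(I \right)} = -1 + I^{2}$ ($q{\left(I \right)} = \left(I^{2} + 0 I\right) - 1 = \left(I^{2} + 0\right) - 1 = I^{2} - 1 = -1 + I^{2}$)
$\left(-4\right) \left(-5\right) \left(-5\right) 3 + q{\left(-3 \right)} = \left(-4\right) \left(-5\right) \left(-5\right) 3 - \left(1 - \left(-3\right)^{2}\right) = 20 \left(-5\right) 3 + \left(-1 + 9\right) = \left(-100\right) 3 + 8 = -300 + 8 = -292$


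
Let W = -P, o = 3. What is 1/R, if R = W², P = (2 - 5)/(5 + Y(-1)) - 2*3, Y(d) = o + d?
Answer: 49/2025 ≈ 0.024198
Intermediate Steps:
Y(d) = 3 + d
P = -45/7 (P = (2 - 5)/(5 + (3 - 1)) - 2*3 = -3/(5 + 2) - 6 = -3/7 - 6 = -45/7 ≈ -6.4286)
W = 45/7 (W = -1*(-45/7) = 45/7 ≈ 6.4286)
R = 2025/49 (R = (45/7)² = 2025/49 ≈ 41.327)
1/R = 1/(2025/49) = 49/2025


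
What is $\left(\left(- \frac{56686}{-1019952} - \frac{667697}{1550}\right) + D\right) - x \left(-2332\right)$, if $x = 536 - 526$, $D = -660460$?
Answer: $- \frac{251987966952811}{395231400} \approx -6.3757 \cdot 10^{5}$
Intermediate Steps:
$x = 10$ ($x = 536 - 526 = 10$)
$\left(\left(- \frac{56686}{-1019952} - \frac{667697}{1550}\right) + D\right) - x \left(-2332\right) = \left(\left(- \frac{56686}{-1019952} - \frac{667697}{1550}\right) - 660460\right) - 10 \left(-2332\right) = \left(\left(\left(-56686\right) \left(- \frac{1}{1019952}\right) - \frac{667697}{1550}\right) - 660460\right) - -23320 = \left(\left(\frac{28343}{509976} - \frac{667697}{1550}\right) - 660460\right) + 23320 = \left(- \frac{170232756811}{395231400} - 660460\right) + 23320 = - \frac{261204763200811}{395231400} + 23320 = - \frac{251987966952811}{395231400}$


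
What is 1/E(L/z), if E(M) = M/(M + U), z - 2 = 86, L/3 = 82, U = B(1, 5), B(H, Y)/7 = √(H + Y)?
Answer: 1 + 308*√6/123 ≈ 7.1337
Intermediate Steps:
B(H, Y) = 7*√(H + Y)
U = 7*√6 (U = 7*√(1 + 5) = 7*√6 ≈ 17.146)
L = 246 (L = 3*82 = 246)
z = 88 (z = 2 + 86 = 88)
E(M) = M/(M + 7*√6)
1/E(L/z) = 1/((246/88)/(246/88 + 7*√6)) = 1/((246*(1/88))/(246*(1/88) + 7*√6)) = 1/(123/(44*(123/44 + 7*√6))) = 1 + 308*√6/123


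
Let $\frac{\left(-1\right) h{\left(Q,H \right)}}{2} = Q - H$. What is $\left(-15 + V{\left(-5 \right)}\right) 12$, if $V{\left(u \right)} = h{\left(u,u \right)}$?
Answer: $-180$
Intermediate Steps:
$h{\left(Q,H \right)} = - 2 Q + 2 H$ ($h{\left(Q,H \right)} = - 2 \left(Q - H\right) = - 2 Q + 2 H$)
$V{\left(u \right)} = 0$ ($V{\left(u \right)} = - 2 u + 2 u = 0$)
$\left(-15 + V{\left(-5 \right)}\right) 12 = \left(-15 + 0\right) 12 = \left(-15\right) 12 = -180$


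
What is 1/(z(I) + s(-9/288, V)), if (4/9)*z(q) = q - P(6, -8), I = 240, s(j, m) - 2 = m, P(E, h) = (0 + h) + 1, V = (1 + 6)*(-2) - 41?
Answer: 4/2011 ≈ 0.0019891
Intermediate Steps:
V = -55 (V = 7*(-2) - 41 = -14 - 41 = -55)
P(E, h) = 1 + h (P(E, h) = h + 1 = 1 + h)
s(j, m) = 2 + m
z(q) = 63/4 + 9*q/4 (z(q) = 9*(q - (1 - 8))/4 = 9*(q - 1*(-7))/4 = 9*(q + 7)/4 = 9*(7 + q)/4 = 63/4 + 9*q/4)
1/(z(I) + s(-9/288, V)) = 1/((63/4 + (9/4)*240) + (2 - 55)) = 1/((63/4 + 540) - 53) = 1/(2223/4 - 53) = 1/(2011/4) = 4/2011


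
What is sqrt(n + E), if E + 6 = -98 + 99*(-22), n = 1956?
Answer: I*sqrt(326) ≈ 18.055*I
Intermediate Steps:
E = -2282 (E = -6 + (-98 + 99*(-22)) = -6 + (-98 - 2178) = -6 - 2276 = -2282)
sqrt(n + E) = sqrt(1956 - 2282) = sqrt(-326) = I*sqrt(326)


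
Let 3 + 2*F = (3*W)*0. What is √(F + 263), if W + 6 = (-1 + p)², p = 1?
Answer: √1046/2 ≈ 16.171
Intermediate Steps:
W = -6 (W = -6 + (-1 + 1)² = -6 + 0² = -6 + 0 = -6)
F = -3/2 (F = -3/2 + ((3*(-6))*0)/2 = -3/2 + (-18*0)/2 = -3/2 + (½)*0 = -3/2 + 0 = -3/2 ≈ -1.5000)
√(F + 263) = √(-3/2 + 263) = √(523/2) = √1046/2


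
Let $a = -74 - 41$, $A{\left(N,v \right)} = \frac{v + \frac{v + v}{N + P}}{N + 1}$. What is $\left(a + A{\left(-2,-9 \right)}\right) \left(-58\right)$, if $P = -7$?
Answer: $6264$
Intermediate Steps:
$A{\left(N,v \right)} = \frac{v + \frac{2 v}{-7 + N}}{1 + N}$ ($A{\left(N,v \right)} = \frac{v + \frac{v + v}{N - 7}}{N + 1} = \frac{v + \frac{2 v}{-7 + N}}{1 + N}$)
$a = -115$ ($a = -74 - 41 = -115$)
$\left(a + A{\left(-2,-9 \right)}\right) \left(-58\right) = \left(-115 - \frac{9 \left(-5 - 2\right)}{-7 + \left(-2\right)^{2} - -12}\right) \left(-58\right) = \left(-115 - 9 \frac{1}{-7 + 4 + 12} \left(-7\right)\right) \left(-58\right) = \left(-115 - 9 \cdot \frac{1}{9} \left(-7\right)\right) \left(-58\right) = \left(-115 - 1 \left(-7\right)\right) \left(-58\right) = \left(-115 + 7\right) \left(-58\right) = \left(-108\right) \left(-58\right) = 6264$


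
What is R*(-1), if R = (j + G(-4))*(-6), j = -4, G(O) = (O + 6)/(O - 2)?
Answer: -26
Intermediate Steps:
G(O) = (6 + O)/(-2 + O)
R = 26 (R = (-4 + (6 - 4)/(-2 - 4))*(-6) = (-4 + 2/(-6))*(-6) = (-4 - ⅙*2)*(-6) = (-4 - ⅓)*(-6) = -13/3*(-6) = 26)
R*(-1) = 26*(-1) = -26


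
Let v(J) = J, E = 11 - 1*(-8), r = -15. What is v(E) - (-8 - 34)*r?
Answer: -611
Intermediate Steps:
E = 19 (E = 11 + 8 = 19)
v(E) - (-8 - 34)*r = 19 - (-8 - 34)*(-15) = 19 - (-42)*(-15) = 19 - 1*630 = 19 - 630 = -611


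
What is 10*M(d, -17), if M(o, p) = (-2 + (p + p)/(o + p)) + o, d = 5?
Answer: 175/3 ≈ 58.333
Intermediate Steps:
M(o, p) = -2 + o + 2*p/(o + p) (M(o, p) = (-2 + (2*p)/(o + p)) + o = (-2 + 2*p/(o + p)) + o = -2 + o + 2*p/(o + p))
10*M(d, -17) = 10*(5*(-2 + 5 - 17)/(5 - 17)) = 10*(5*(-14)/(-12)) = 10*(5*(-1/12)*(-14)) = 10*(35/6) = 175/3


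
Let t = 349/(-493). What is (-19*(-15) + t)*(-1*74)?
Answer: -10371544/493 ≈ -21038.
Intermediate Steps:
t = -349/493 (t = 349*(-1/493) = -349/493 ≈ -0.70791)
(-19*(-15) + t)*(-1*74) = (-19*(-15) - 349/493)*(-1*74) = (285 - 349/493)*(-74) = (140156/493)*(-74) = -10371544/493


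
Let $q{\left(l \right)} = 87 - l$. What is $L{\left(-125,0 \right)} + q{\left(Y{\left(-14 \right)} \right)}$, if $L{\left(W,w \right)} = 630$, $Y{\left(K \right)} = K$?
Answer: $731$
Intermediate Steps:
$L{\left(-125,0 \right)} + q{\left(Y{\left(-14 \right)} \right)} = 630 + \left(87 - -14\right) = 630 + \left(87 + 14\right) = 630 + 101 = 731$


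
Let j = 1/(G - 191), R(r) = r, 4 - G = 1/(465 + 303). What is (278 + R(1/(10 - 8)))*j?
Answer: -213888/143617 ≈ -1.4893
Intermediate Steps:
G = 3071/768 (G = 4 - 1/(465 + 303) = 4 - 1/768 = 3071/768 ≈ 3.9987)
j = -768/143617 (j = 1/(3071/768 - 191) = 1/(-143617/768) = -768/143617 ≈ -0.0053476)
(278 + R(1/(10 - 8)))*j = (278 + 1/(10 - 8))*(-768/143617) = (278 + 1/2)*(-768/143617) = (278 + ½)*(-768/143617) = (557/2)*(-768/143617) = -213888/143617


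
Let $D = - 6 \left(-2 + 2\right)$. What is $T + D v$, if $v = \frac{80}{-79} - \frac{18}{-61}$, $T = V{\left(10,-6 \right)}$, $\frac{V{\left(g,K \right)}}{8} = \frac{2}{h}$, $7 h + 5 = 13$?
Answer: $14$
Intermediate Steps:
$h = \frac{8}{7}$ ($h = - \frac{5}{7} + \frac{1}{7} \cdot 13 = - \frac{5}{7} + \frac{13}{7} = \frac{8}{7} \approx 1.1429$)
$V{\left(g,K \right)} = 14$ ($V{\left(g,K \right)} = 8 \frac{2}{\frac{8}{7}} = 8 \cdot 2 \cdot \frac{7}{8} = 8 \cdot \frac{7}{4} = 14$)
$T = 14$
$D = 0$ ($D = \left(-6\right) 0 = 0$)
$v = - \frac{3458}{4819}$ ($v = 80 \left(- \frac{1}{79}\right) - - \frac{18}{61} = - \frac{80}{79} + \frac{18}{61} = - \frac{3458}{4819} \approx -0.71758$)
$T + D v = 14 + 0 \left(- \frac{3458}{4819}\right) = 14 + 0 = 14$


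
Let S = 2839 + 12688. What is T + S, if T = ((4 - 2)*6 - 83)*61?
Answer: 11196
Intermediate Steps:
S = 15527
T = -4331 (T = (2*6 - 83)*61 = (12 - 83)*61 = -71*61 = -4331)
T + S = -4331 + 15527 = 11196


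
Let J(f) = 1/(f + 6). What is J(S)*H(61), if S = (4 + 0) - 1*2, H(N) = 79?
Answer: 79/8 ≈ 9.8750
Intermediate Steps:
S = 2 (S = 4 - 2 = 2)
J(f) = 1/(6 + f)
J(S)*H(61) = 79/(6 + 2) = 79/8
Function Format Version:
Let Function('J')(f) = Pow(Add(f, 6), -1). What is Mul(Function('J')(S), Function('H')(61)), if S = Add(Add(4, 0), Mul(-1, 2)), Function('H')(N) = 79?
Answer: Rational(79, 8) ≈ 9.8750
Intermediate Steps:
S = 2 (S = Add(4, -2) = 2)
Function('J')(f) = Pow(Add(6, f), -1)
Mul(Function('J')(S), Function('H')(61)) = Mul(Pow(Add(6, 2), -1), 79) = Mul(Pow(8, -1), 79) = Mul(Rational(1, 8), 79) = Rational(79, 8)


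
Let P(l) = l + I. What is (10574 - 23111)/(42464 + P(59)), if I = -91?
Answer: -4179/14144 ≈ -0.29546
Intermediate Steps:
P(l) = -91 + l (P(l) = l - 91 = -91 + l)
(10574 - 23111)/(42464 + P(59)) = (10574 - 23111)/(42464 + (-91 + 59)) = -12537/(42464 - 32) = -12537/42432 = -12537*1/42432 = -4179/14144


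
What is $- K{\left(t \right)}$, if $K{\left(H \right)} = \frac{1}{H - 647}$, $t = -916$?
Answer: $\frac{1}{1563} \approx 0.0006398$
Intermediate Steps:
$K{\left(H \right)} = \frac{1}{-647 + H}$
$- K{\left(t \right)} = - \frac{1}{-647 - 916} = - \frac{1}{-1563} = \left(-1\right) \left(- \frac{1}{1563}\right) = \frac{1}{1563}$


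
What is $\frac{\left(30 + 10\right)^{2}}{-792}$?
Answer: $- \frac{200}{99} \approx -2.0202$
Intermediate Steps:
$\frac{\left(30 + 10\right)^{2}}{-792} = 40^{2} \left(- \frac{1}{792}\right) = 1600 \left(- \frac{1}{792}\right) = - \frac{200}{99}$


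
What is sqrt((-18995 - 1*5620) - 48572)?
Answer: I*sqrt(73187) ≈ 270.53*I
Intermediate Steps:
sqrt((-18995 - 1*5620) - 48572) = sqrt((-18995 - 5620) - 48572) = sqrt(-24615 - 48572) = sqrt(-73187) = I*sqrt(73187)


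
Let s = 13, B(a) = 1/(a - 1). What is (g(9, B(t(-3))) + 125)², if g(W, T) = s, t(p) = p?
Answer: 19044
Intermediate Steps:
B(a) = 1/(-1 + a)
g(W, T) = 13
(g(9, B(t(-3))) + 125)² = (13 + 125)² = 138² = 19044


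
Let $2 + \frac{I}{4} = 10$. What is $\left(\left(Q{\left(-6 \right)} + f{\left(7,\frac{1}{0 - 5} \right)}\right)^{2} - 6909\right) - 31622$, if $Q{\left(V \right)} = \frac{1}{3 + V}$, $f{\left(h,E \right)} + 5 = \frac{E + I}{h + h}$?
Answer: $- \frac{1698803651}{44100} \approx -38522.0$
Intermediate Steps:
$I = 32$ ($I = -8 + 4 \cdot 10 = -8 + 40 = 32$)
$f{\left(h,E \right)} = -5 + \frac{32 + E}{2 h}$ ($f{\left(h,E \right)} = -5 + \frac{E + 32}{h + h} = -5 + \frac{32 + E}{2 h}$)
$\left(\left(Q{\left(-6 \right)} + f{\left(7,\frac{1}{0 - 5} \right)}\right)^{2} - 6909\right) - 31622 = \left(\left(\frac{1}{3 - 6} + \frac{32 + \frac{1}{0 - 5} - 70}{2 \cdot 7}\right)^{2} - 6909\right) - 31622 = \left(\left(\frac{1}{-3} + \frac{1}{2} \cdot \frac{1}{7} \left(32 + \frac{1}{-5} - 70\right)\right)^{2} - 6909\right) - 31622 = \left(\left(- \frac{1}{3} + \frac{1}{2} \cdot \frac{1}{7} \left(32 - \frac{1}{5} - 70\right)\right)^{2} - 6909\right) - 31622 = \left(\left(- \frac{1}{3} + \frac{1}{2} \cdot \frac{1}{7} \left(- \frac{191}{5}\right)\right)^{2} - 6909\right) - 31622 = \left(\left(- \frac{1}{3} - \frac{191}{70}\right)^{2} - 6909\right) - 31622 = \left(\left(- \frac{643}{210}\right)^{2} - 6909\right) - 31622 = \left(\frac{413449}{44100} - 6909\right) - 31622 = - \frac{304273451}{44100} - 31622 = - \frac{1698803651}{44100}$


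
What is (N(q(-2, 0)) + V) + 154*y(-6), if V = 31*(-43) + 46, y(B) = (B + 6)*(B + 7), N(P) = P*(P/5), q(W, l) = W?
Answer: -6431/5 ≈ -1286.2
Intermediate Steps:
N(P) = P²/5 (N(P) = P*(P*(⅕)) = P*(P/5) = P²/5)
y(B) = (6 + B)*(7 + B)
V = -1287 (V = -1333 + 46 = -1287)
(N(q(-2, 0)) + V) + 154*y(-6) = ((⅕)*(-2)² - 1287) + 154*(42 + (-6)² + 13*(-6)) = ((⅕)*4 - 1287) + 154*(42 + 36 - 78) = (⅘ - 1287) + 154*0 = -6431/5 + 0 = -6431/5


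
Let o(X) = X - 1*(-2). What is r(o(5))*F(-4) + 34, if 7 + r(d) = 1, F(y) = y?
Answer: 58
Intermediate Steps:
o(X) = 2 + X (o(X) = X + 2 = 2 + X)
r(d) = -6 (r(d) = -7 + 1 = -6)
r(o(5))*F(-4) + 34 = -6*(-4) + 34 = 24 + 34 = 58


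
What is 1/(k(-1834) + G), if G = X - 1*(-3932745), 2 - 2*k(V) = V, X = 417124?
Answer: 1/4350787 ≈ 2.2984e-7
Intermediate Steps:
k(V) = 1 - V/2
G = 4349869 (G = 417124 - 1*(-3932745) = 417124 + 3932745 = 4349869)
1/(k(-1834) + G) = 1/((1 - ½*(-1834)) + 4349869) = 1/((1 + 917) + 4349869) = 1/(918 + 4349869) = 1/4350787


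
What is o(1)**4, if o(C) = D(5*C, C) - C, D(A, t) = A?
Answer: 256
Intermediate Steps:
o(C) = 4*C (o(C) = 5*C - C = 4*C)
o(1)**4 = (4*1)**4 = 4**4 = 256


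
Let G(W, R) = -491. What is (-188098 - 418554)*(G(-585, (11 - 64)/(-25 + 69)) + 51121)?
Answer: -30714790760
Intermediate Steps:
(-188098 - 418554)*(G(-585, (11 - 64)/(-25 + 69)) + 51121) = (-188098 - 418554)*(-491 + 51121) = -606652*50630 = -30714790760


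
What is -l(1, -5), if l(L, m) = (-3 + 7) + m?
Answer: 1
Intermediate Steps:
l(L, m) = 4 + m
-l(1, -5) = -(4 - 5) = -1*(-1) = 1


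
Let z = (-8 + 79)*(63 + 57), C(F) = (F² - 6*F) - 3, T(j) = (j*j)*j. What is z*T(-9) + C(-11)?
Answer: -6210896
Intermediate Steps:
T(j) = j³ (T(j) = j²*j = j³)
C(F) = -3 + F² - 6*F
z = 8520 (z = 71*120 = 8520)
z*T(-9) + C(-11) = 8520*(-9)³ + (-3 + (-11)² - 6*(-11)) = 8520*(-729) + (-3 + 121 + 66) = -6211080 + 184 = -6210896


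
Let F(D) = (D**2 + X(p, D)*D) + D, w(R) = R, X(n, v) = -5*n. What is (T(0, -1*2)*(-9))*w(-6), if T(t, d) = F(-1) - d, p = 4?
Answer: 1188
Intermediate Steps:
F(D) = D**2 - 19*D (F(D) = (D**2 + (-5*4)*D) + D = (D**2 - 20*D) + D = D**2 - 19*D)
T(t, d) = 20 - d (T(t, d) = -(-19 - 1) - d = -1*(-20) - d = 20 - d)
(T(0, -1*2)*(-9))*w(-6) = ((20 - (-1)*2)*(-9))*(-6) = ((20 - 1*(-2))*(-9))*(-6) = ((20 + 2)*(-9))*(-6) = (22*(-9))*(-6) = -198*(-6) = 1188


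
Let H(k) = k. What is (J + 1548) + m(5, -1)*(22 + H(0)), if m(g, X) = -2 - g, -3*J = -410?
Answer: 4592/3 ≈ 1530.7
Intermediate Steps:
J = 410/3 (J = -⅓*(-410) = 410/3 ≈ 136.67)
(J + 1548) + m(5, -1)*(22 + H(0)) = (410/3 + 1548) + (-2 - 1*5)*(22 + 0) = 5054/3 + (-2 - 5)*22 = 5054/3 - 7*22 = 5054/3 - 154 = 4592/3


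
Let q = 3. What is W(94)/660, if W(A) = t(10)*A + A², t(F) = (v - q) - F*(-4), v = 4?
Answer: 423/22 ≈ 19.227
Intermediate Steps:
t(F) = 1 + 4*F (t(F) = (4 - 1*3) - F*(-4) = (4 - 3) - (-4)*F = 1 + 4*F)
W(A) = A² + 41*A (W(A) = (1 + 4*10)*A + A² = (1 + 40)*A + A² = 41*A + A² = A² + 41*A)
W(94)/660 = (94*(41 + 94))/660 = (94*135)*(1/660) = 12690*(1/660) = 423/22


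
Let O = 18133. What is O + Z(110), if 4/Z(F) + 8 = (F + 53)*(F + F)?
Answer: 162526080/8963 ≈ 18133.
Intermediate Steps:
Z(F) = 4/(-8 + 2*F*(53 + F)) (Z(F) = 4/(-8 + (F + 53)*(F + F)) = 4/(-8 + (53 + F)*(2*F)) = 4/(-8 + 2*F*(53 + F)))
O + Z(110) = 18133 + 2/(-4 + 110² + 53*110) = 18133 + 2/(-4 + 12100 + 5830) = 18133 + 2/17926 = 18133 + 2*(1/17926) = 18133 + 1/8963 = 162526080/8963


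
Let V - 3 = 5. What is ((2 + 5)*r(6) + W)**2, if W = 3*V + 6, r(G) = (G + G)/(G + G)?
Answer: 1369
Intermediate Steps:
r(G) = 1 (r(G) = (2*G)/((2*G)) = (2*G)*(1/(2*G)) = 1)
V = 8 (V = 3 + 5 = 8)
W = 30 (W = 3*8 + 6 = 24 + 6 = 30)
((2 + 5)*r(6) + W)**2 = ((2 + 5)*1 + 30)**2 = (7*1 + 30)**2 = (7 + 30)**2 = 37**2 = 1369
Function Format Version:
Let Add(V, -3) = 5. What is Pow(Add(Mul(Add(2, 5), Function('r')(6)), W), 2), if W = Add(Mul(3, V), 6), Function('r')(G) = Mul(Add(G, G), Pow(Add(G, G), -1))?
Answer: 1369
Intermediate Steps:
Function('r')(G) = 1 (Function('r')(G) = Mul(Mul(2, G), Pow(Mul(2, G), -1)) = Mul(Mul(2, G), Mul(Rational(1, 2), Pow(G, -1))) = 1)
V = 8 (V = Add(3, 5) = 8)
W = 30 (W = Add(Mul(3, 8), 6) = Add(24, 6) = 30)
Pow(Add(Mul(Add(2, 5), Function('r')(6)), W), 2) = Pow(Add(Mul(Add(2, 5), 1), 30), 2) = Pow(Add(Mul(7, 1), 30), 2) = Pow(Add(7, 30), 2) = Pow(37, 2) = 1369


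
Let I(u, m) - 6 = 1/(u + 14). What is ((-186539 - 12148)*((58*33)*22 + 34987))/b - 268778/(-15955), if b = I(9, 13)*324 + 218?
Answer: -224842943232673/31941910 ≈ -7.0391e+6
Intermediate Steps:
I(u, m) = 6 + 1/(14 + u) (I(u, m) = 6 + 1/(u + 14) = 6 + 1/(14 + u))
b = 50050/23 (b = ((85 + 6*9)/(14 + 9))*324 + 218 = ((85 + 54)/23)*324 + 218 = ((1/23)*139)*324 + 218 = (139/23)*324 + 218 = 45036/23 + 218 = 50050/23 ≈ 2176.1)
((-186539 - 12148)*((58*33)*22 + 34987))/b - 268778/(-15955) = ((-186539 - 12148)*((58*33)*22 + 34987))/(50050/23) - 268778/(-15955) = -198687*(1914*22 + 34987)*(23/50050) - 268778*(-1/15955) = -198687*(42108 + 34987)*(23/50050) + 268778/15955 = -198687*77095*(23/50050) + 268778/15955 = -15317774265*23/50050 + 268778/15955 = -70461761619/10010 + 268778/15955 = -224842943232673/31941910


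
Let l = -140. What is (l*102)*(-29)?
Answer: 414120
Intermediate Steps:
(l*102)*(-29) = -140*102*(-29) = -14280*(-29) = 414120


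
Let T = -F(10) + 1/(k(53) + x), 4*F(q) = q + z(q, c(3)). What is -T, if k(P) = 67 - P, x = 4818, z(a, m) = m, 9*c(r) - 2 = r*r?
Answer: 121999/43488 ≈ 2.8053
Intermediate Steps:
c(r) = 2/9 + r²/9 (c(r) = 2/9 + (r*r)/9 = 2/9 + r²/9)
F(q) = 11/36 + q/4 (F(q) = (q + (2/9 + (⅑)*3²))/4 = (q + (2/9 + (⅑)*9))/4 = (q + (2/9 + 1))/4 = (q + 11/9)/4 = (11/9 + q)/4 = 11/36 + q/4)
T = -121999/43488 (T = -(11/36 + (¼)*10) + 1/((67 - 1*53) + 4818) = -(11/36 + 5/2) + 1/((67 - 53) + 4818) = -1*101/36 + 1/(14 + 4818) = -101/36 + 1/4832 = -121999/43488 ≈ -2.8053)
-T = -1*(-121999/43488) = 121999/43488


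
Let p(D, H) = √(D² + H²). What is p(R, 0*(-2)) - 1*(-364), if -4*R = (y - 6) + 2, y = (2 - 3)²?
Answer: 1459/4 ≈ 364.75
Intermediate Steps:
y = 1 (y = (-1)² = 1)
R = ¾ (R = -((1 - 6) + 2)/4 = -(-5 + 2)/4 = -¼*(-3) = ¾ ≈ 0.75000)
p(R, 0*(-2)) - 1*(-364) = √((¾)² + (0*(-2))²) - 1*(-364) = √(9/16 + 0²) + 364 = √(9/16 + 0) + 364 = √(9/16) + 364 = ¾ + 364 = 1459/4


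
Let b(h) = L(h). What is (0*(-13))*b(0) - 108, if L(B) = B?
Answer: -108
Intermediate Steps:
b(h) = h
(0*(-13))*b(0) - 108 = (0*(-13))*0 - 108 = 0*0 - 108 = 0 - 108 = -108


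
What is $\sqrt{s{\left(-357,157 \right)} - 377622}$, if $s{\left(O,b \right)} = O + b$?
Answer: $i \sqrt{377822} \approx 614.67 i$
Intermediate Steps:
$\sqrt{s{\left(-357,157 \right)} - 377622} = \sqrt{\left(-357 + 157\right) - 377622} = \sqrt{-200 - 377622} = \sqrt{-377822} = i \sqrt{377822}$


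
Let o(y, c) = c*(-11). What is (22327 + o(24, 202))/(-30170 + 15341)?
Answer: -20105/14829 ≈ -1.3558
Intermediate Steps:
o(y, c) = -11*c
(22327 + o(24, 202))/(-30170 + 15341) = (22327 - 11*202)/(-30170 + 15341) = (22327 - 2222)/(-14829) = 20105*(-1/14829) = -20105/14829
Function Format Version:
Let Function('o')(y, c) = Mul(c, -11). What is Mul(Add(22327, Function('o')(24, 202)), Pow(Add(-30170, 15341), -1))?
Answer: Rational(-20105, 14829) ≈ -1.3558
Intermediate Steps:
Function('o')(y, c) = Mul(-11, c)
Mul(Add(22327, Function('o')(24, 202)), Pow(Add(-30170, 15341), -1)) = Mul(Add(22327, Mul(-11, 202)), Pow(Add(-30170, 15341), -1)) = Mul(Add(22327, -2222), Pow(-14829, -1)) = Mul(20105, Rational(-1, 14829)) = Rational(-20105, 14829)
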